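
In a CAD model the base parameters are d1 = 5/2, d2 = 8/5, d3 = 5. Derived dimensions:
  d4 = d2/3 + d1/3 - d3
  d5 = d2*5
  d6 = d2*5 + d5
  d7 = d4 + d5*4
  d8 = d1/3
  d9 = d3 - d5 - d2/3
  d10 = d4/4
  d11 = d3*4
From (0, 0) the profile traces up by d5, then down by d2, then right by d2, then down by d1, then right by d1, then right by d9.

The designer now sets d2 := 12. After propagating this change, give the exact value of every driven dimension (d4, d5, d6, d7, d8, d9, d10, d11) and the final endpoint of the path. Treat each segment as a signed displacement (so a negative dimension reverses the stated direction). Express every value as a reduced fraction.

d4 = -1/6
d5 = 60
d6 = 120
d7 = 1439/6
d8 = 5/6
d9 = -59
d10 = -1/24
d11 = 20
endpoint = (-89/2, 91/2)

Apply edit: d2 := 12
  d4 = d2/3 + d1/3 - d3 = -1/6
  d5 = d2*5 = 60
  d6 = d2*5 + d5 = 120
  d7 = d4 + d5*4 = 1439/6
  d8 = d1/3 = 5/6
  d9 = d3 - d5 - d2/3 = -59
  d10 = d4/4 = -1/24
  d11 = d3*4 = 20
Walk from origin (0, 0):
  seg 1: up by d5 = 60 → (0, 60)
  seg 2: down by d2 = 12 → (0, 48)
  seg 3: right by d2 = 12 → (12, 48)
  seg 4: down by d1 = 5/2 → (12, 91/2)
  seg 5: right by d1 = 5/2 → (29/2, 91/2)
  seg 6: right by d9 = -59 → (-89/2, 91/2)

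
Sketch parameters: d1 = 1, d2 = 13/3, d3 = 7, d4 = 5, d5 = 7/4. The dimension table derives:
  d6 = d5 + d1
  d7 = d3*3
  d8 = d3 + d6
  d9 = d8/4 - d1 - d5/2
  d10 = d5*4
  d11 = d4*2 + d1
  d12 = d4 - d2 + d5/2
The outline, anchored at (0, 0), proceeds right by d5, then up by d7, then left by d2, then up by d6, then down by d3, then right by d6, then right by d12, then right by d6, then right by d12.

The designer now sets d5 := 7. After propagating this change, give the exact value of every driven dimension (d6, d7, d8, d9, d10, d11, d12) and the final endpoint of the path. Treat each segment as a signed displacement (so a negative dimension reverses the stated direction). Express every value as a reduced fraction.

d6 = 8
d7 = 21
d8 = 15
d9 = -3/4
d10 = 28
d11 = 11
d12 = 25/6
endpoint = (27, 22)

Apply edit: d5 := 7
  d6 = d5 + d1 = 8
  d7 = d3*3 = 21
  d8 = d3 + d6 = 15
  d9 = d8/4 - d1 - d5/2 = -3/4
  d10 = d5*4 = 28
  d11 = d4*2 + d1 = 11
  d12 = d4 - d2 + d5/2 = 25/6
Walk from origin (0, 0):
  seg 1: right by d5 = 7 → (7, 0)
  seg 2: up by d7 = 21 → (7, 21)
  seg 3: left by d2 = 13/3 → (8/3, 21)
  seg 4: up by d6 = 8 → (8/3, 29)
  seg 5: down by d3 = 7 → (8/3, 22)
  seg 6: right by d6 = 8 → (32/3, 22)
  seg 7: right by d12 = 25/6 → (89/6, 22)
  seg 8: right by d6 = 8 → (137/6, 22)
  seg 9: right by d12 = 25/6 → (27, 22)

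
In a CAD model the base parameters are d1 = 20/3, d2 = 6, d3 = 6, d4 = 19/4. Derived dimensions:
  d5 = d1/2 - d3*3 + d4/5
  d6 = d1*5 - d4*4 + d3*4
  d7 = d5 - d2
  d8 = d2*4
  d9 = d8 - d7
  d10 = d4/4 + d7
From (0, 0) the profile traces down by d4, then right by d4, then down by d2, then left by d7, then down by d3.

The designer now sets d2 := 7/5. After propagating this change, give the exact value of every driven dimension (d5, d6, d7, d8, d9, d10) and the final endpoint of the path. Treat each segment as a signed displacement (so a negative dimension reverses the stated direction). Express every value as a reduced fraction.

d5 = -823/60
d6 = 115/3
d7 = -907/60
d8 = 28/5
d9 = 1243/60
d10 = -3343/240
endpoint = (298/15, -243/20)

Apply edit: d2 := 7/5
  d5 = d1/2 - d3*3 + d4/5 = -823/60
  d6 = d1*5 - d4*4 + d3*4 = 115/3
  d7 = d5 - d2 = -907/60
  d8 = d2*4 = 28/5
  d9 = d8 - d7 = 1243/60
  d10 = d4/4 + d7 = -3343/240
Walk from origin (0, 0):
  seg 1: down by d4 = 19/4 → (0, -19/4)
  seg 2: right by d4 = 19/4 → (19/4, -19/4)
  seg 3: down by d2 = 7/5 → (19/4, -123/20)
  seg 4: left by d7 = -907/60 → (298/15, -123/20)
  seg 5: down by d3 = 6 → (298/15, -243/20)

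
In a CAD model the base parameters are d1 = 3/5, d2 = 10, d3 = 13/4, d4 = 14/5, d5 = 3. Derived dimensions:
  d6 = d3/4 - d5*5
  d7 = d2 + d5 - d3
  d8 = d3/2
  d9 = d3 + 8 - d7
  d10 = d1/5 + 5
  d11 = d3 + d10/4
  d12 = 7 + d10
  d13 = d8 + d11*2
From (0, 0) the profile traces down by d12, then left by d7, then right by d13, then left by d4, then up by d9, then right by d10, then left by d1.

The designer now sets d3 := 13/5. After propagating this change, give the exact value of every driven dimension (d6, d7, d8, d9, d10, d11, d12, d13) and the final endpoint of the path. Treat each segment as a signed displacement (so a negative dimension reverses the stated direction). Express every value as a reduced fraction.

Apply edit: d3 := 13/5
  d6 = d3/4 - d5*5 = -287/20
  d7 = d2 + d5 - d3 = 52/5
  d8 = d3/2 = 13/10
  d9 = d3 + 8 - d7 = 1/5
  d10 = d1/5 + 5 = 128/25
  d11 = d3 + d10/4 = 97/25
  d12 = 7 + d10 = 303/25
  d13 = d8 + d11*2 = 453/50
Walk from origin (0, 0):
  seg 1: down by d12 = 303/25 → (0, -303/25)
  seg 2: left by d7 = 52/5 → (-52/5, -303/25)
  seg 3: right by d13 = 453/50 → (-67/50, -303/25)
  seg 4: left by d4 = 14/5 → (-207/50, -303/25)
  seg 5: up by d9 = 1/5 → (-207/50, -298/25)
  seg 6: right by d10 = 128/25 → (49/50, -298/25)
  seg 7: left by d1 = 3/5 → (19/50, -298/25)

d6 = -287/20
d7 = 52/5
d8 = 13/10
d9 = 1/5
d10 = 128/25
d11 = 97/25
d12 = 303/25
d13 = 453/50
endpoint = (19/50, -298/25)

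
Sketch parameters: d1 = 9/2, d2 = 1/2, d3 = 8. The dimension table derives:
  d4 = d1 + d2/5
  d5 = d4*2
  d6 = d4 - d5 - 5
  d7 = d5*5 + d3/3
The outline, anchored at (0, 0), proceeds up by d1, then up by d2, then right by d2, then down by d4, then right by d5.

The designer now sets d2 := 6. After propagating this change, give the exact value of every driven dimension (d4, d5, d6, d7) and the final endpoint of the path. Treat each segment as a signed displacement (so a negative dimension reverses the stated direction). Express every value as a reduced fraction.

Apply edit: d2 := 6
  d4 = d1 + d2/5 = 57/10
  d5 = d4*2 = 57/5
  d6 = d4 - d5 - 5 = -107/10
  d7 = d5*5 + d3/3 = 179/3
Walk from origin (0, 0):
  seg 1: up by d1 = 9/2 → (0, 9/2)
  seg 2: up by d2 = 6 → (0, 21/2)
  seg 3: right by d2 = 6 → (6, 21/2)
  seg 4: down by d4 = 57/10 → (6, 24/5)
  seg 5: right by d5 = 57/5 → (87/5, 24/5)

d4 = 57/10
d5 = 57/5
d6 = -107/10
d7 = 179/3
endpoint = (87/5, 24/5)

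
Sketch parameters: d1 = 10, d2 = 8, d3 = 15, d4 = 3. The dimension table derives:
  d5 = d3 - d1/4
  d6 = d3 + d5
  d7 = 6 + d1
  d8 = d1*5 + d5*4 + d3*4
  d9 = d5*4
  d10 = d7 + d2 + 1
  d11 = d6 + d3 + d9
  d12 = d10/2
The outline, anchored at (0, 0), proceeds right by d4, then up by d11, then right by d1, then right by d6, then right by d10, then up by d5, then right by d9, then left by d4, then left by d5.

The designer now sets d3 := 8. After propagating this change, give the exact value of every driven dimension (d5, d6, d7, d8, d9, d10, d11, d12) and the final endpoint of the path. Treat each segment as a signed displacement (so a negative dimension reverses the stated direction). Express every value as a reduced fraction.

Apply edit: d3 := 8
  d5 = d3 - d1/4 = 11/2
  d6 = d3 + d5 = 27/2
  d7 = 6 + d1 = 16
  d8 = d1*5 + d5*4 + d3*4 = 104
  d9 = d5*4 = 22
  d10 = d7 + d2 + 1 = 25
  d11 = d6 + d3 + d9 = 87/2
  d12 = d10/2 = 25/2
Walk from origin (0, 0):
  seg 1: right by d4 = 3 → (3, 0)
  seg 2: up by d11 = 87/2 → (3, 87/2)
  seg 3: right by d1 = 10 → (13, 87/2)
  seg 4: right by d6 = 27/2 → (53/2, 87/2)
  seg 5: right by d10 = 25 → (103/2, 87/2)
  seg 6: up by d5 = 11/2 → (103/2, 49)
  seg 7: right by d9 = 22 → (147/2, 49)
  seg 8: left by d4 = 3 → (141/2, 49)
  seg 9: left by d5 = 11/2 → (65, 49)

d5 = 11/2
d6 = 27/2
d7 = 16
d8 = 104
d9 = 22
d10 = 25
d11 = 87/2
d12 = 25/2
endpoint = (65, 49)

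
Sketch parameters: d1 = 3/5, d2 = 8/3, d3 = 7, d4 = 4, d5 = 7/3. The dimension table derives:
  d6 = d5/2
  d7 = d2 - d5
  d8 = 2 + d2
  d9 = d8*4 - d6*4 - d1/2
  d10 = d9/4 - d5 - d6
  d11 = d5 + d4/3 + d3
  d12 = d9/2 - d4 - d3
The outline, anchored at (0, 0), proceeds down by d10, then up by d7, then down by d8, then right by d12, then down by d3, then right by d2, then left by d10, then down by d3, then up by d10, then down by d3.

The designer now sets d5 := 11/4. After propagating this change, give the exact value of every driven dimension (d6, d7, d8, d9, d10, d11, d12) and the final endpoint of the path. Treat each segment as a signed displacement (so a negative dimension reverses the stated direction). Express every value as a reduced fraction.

Apply edit: d5 := 11/4
  d6 = d5/2 = 11/8
  d7 = d2 - d5 = -1/12
  d8 = 2 + d2 = 14/3
  d9 = d8*4 - d6*4 - d1/2 = 193/15
  d10 = d9/4 - d5 - d6 = -109/120
  d11 = d5 + d4/3 + d3 = 133/12
  d12 = d9/2 - d4 - d3 = -137/30
Walk from origin (0, 0):
  seg 1: down by d10 = -109/120 → (0, 109/120)
  seg 2: up by d7 = -1/12 → (0, 33/40)
  seg 3: down by d8 = 14/3 → (0, -461/120)
  seg 4: right by d12 = -137/30 → (-137/30, -461/120)
  seg 5: down by d3 = 7 → (-137/30, -1301/120)
  seg 6: right by d2 = 8/3 → (-19/10, -1301/120)
  seg 7: left by d10 = -109/120 → (-119/120, -1301/120)
  seg 8: down by d3 = 7 → (-119/120, -2141/120)
  seg 9: up by d10 = -109/120 → (-119/120, -75/4)
  seg 10: down by d3 = 7 → (-119/120, -103/4)

d6 = 11/8
d7 = -1/12
d8 = 14/3
d9 = 193/15
d10 = -109/120
d11 = 133/12
d12 = -137/30
endpoint = (-119/120, -103/4)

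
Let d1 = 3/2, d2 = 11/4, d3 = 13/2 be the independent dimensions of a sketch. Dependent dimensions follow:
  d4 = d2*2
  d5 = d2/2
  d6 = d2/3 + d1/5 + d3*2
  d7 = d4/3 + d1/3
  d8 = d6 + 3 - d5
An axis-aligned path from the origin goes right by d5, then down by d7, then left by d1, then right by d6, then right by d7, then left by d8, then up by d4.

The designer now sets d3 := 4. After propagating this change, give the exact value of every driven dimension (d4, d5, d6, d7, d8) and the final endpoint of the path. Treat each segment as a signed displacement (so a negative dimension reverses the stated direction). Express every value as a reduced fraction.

d4 = 11/2
d5 = 11/8
d6 = 553/60
d7 = 7/3
d8 = 1301/120
endpoint = (7/12, 19/6)

Apply edit: d3 := 4
  d4 = d2*2 = 11/2
  d5 = d2/2 = 11/8
  d6 = d2/3 + d1/5 + d3*2 = 553/60
  d7 = d4/3 + d1/3 = 7/3
  d8 = d6 + 3 - d5 = 1301/120
Walk from origin (0, 0):
  seg 1: right by d5 = 11/8 → (11/8, 0)
  seg 2: down by d7 = 7/3 → (11/8, -7/3)
  seg 3: left by d1 = 3/2 → (-1/8, -7/3)
  seg 4: right by d6 = 553/60 → (1091/120, -7/3)
  seg 5: right by d7 = 7/3 → (457/40, -7/3)
  seg 6: left by d8 = 1301/120 → (7/12, -7/3)
  seg 7: up by d4 = 11/2 → (7/12, 19/6)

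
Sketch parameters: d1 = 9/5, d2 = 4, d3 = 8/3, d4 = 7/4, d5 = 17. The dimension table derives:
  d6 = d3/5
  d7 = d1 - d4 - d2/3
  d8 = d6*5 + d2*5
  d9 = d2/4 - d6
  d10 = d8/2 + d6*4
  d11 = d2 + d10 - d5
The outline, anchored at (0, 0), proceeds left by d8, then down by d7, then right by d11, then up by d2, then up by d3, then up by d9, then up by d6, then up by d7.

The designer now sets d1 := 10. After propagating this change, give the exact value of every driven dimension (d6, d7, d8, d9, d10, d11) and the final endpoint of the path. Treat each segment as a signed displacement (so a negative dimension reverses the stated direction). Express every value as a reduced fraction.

Apply edit: d1 := 10
  d6 = d3/5 = 8/15
  d7 = d1 - d4 - d2/3 = 83/12
  d8 = d6*5 + d2*5 = 68/3
  d9 = d2/4 - d6 = 7/15
  d10 = d8/2 + d6*4 = 202/15
  d11 = d2 + d10 - d5 = 7/15
Walk from origin (0, 0):
  seg 1: left by d8 = 68/3 → (-68/3, 0)
  seg 2: down by d7 = 83/12 → (-68/3, -83/12)
  seg 3: right by d11 = 7/15 → (-111/5, -83/12)
  seg 4: up by d2 = 4 → (-111/5, -35/12)
  seg 5: up by d3 = 8/3 → (-111/5, -1/4)
  seg 6: up by d9 = 7/15 → (-111/5, 13/60)
  seg 7: up by d6 = 8/15 → (-111/5, 3/4)
  seg 8: up by d7 = 83/12 → (-111/5, 23/3)

d6 = 8/15
d7 = 83/12
d8 = 68/3
d9 = 7/15
d10 = 202/15
d11 = 7/15
endpoint = (-111/5, 23/3)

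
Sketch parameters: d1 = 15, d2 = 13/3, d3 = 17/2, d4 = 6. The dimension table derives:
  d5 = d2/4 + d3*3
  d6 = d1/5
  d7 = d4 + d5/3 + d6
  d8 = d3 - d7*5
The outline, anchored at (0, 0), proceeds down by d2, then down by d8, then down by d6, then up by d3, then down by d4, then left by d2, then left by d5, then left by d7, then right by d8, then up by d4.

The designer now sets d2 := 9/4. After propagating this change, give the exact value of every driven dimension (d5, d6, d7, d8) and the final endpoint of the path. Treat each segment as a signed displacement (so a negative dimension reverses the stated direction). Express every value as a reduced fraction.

d5 = 417/16
d6 = 3
d7 = 283/16
d8 = -1279/16
endpoint = (-2015/16, 1331/16)

Apply edit: d2 := 9/4
  d5 = d2/4 + d3*3 = 417/16
  d6 = d1/5 = 3
  d7 = d4 + d5/3 + d6 = 283/16
  d8 = d3 - d7*5 = -1279/16
Walk from origin (0, 0):
  seg 1: down by d2 = 9/4 → (0, -9/4)
  seg 2: down by d8 = -1279/16 → (0, 1243/16)
  seg 3: down by d6 = 3 → (0, 1195/16)
  seg 4: up by d3 = 17/2 → (0, 1331/16)
  seg 5: down by d4 = 6 → (0, 1235/16)
  seg 6: left by d2 = 9/4 → (-9/4, 1235/16)
  seg 7: left by d5 = 417/16 → (-453/16, 1235/16)
  seg 8: left by d7 = 283/16 → (-46, 1235/16)
  seg 9: right by d8 = -1279/16 → (-2015/16, 1235/16)
  seg 10: up by d4 = 6 → (-2015/16, 1331/16)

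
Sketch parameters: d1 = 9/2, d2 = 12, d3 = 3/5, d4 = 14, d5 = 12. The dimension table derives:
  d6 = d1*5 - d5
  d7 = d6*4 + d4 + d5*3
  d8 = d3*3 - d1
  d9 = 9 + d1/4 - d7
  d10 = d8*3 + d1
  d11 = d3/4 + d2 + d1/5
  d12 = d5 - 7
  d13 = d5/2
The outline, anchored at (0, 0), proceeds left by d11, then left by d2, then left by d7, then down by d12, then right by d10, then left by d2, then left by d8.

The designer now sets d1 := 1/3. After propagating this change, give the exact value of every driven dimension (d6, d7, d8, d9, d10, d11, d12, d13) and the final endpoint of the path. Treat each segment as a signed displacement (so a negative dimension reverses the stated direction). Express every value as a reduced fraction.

d6 = -31/3
d7 = 26/3
d8 = 22/15
d9 = 5/12
d10 = 71/15
d11 = 733/60
d12 = 5
d13 = 6
endpoint = (-2497/60, -5)

Apply edit: d1 := 1/3
  d6 = d1*5 - d5 = -31/3
  d7 = d6*4 + d4 + d5*3 = 26/3
  d8 = d3*3 - d1 = 22/15
  d9 = 9 + d1/4 - d7 = 5/12
  d10 = d8*3 + d1 = 71/15
  d11 = d3/4 + d2 + d1/5 = 733/60
  d12 = d5 - 7 = 5
  d13 = d5/2 = 6
Walk from origin (0, 0):
  seg 1: left by d11 = 733/60 → (-733/60, 0)
  seg 2: left by d2 = 12 → (-1453/60, 0)
  seg 3: left by d7 = 26/3 → (-1973/60, 0)
  seg 4: down by d12 = 5 → (-1973/60, -5)
  seg 5: right by d10 = 71/15 → (-563/20, -5)
  seg 6: left by d2 = 12 → (-803/20, -5)
  seg 7: left by d8 = 22/15 → (-2497/60, -5)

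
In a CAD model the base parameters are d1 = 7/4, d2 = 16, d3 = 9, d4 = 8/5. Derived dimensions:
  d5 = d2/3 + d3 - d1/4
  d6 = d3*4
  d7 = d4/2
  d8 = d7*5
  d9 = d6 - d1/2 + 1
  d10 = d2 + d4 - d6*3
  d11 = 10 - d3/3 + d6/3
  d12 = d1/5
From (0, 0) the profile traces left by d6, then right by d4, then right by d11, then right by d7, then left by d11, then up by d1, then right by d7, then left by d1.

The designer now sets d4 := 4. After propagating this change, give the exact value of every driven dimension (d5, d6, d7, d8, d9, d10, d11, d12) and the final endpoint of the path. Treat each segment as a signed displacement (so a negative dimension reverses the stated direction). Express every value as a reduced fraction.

Apply edit: d4 := 4
  d5 = d2/3 + d3 - d1/4 = 667/48
  d6 = d3*4 = 36
  d7 = d4/2 = 2
  d8 = d7*5 = 10
  d9 = d6 - d1/2 + 1 = 289/8
  d10 = d2 + d4 - d6*3 = -88
  d11 = 10 - d3/3 + d6/3 = 19
  d12 = d1/5 = 7/20
Walk from origin (0, 0):
  seg 1: left by d6 = 36 → (-36, 0)
  seg 2: right by d4 = 4 → (-32, 0)
  seg 3: right by d11 = 19 → (-13, 0)
  seg 4: right by d7 = 2 → (-11, 0)
  seg 5: left by d11 = 19 → (-30, 0)
  seg 6: up by d1 = 7/4 → (-30, 7/4)
  seg 7: right by d7 = 2 → (-28, 7/4)
  seg 8: left by d1 = 7/4 → (-119/4, 7/4)

d5 = 667/48
d6 = 36
d7 = 2
d8 = 10
d9 = 289/8
d10 = -88
d11 = 19
d12 = 7/20
endpoint = (-119/4, 7/4)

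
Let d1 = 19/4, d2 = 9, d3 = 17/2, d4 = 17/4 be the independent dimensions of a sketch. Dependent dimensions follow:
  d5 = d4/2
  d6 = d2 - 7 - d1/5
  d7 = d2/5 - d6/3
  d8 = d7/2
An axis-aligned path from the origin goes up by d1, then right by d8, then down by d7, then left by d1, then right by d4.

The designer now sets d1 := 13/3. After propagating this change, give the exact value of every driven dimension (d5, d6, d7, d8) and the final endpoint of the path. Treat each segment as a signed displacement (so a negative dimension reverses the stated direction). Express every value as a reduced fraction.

d5 = 17/8
d6 = 17/15
d7 = 64/45
d8 = 32/45
endpoint = (113/180, 131/45)

Apply edit: d1 := 13/3
  d5 = d4/2 = 17/8
  d6 = d2 - 7 - d1/5 = 17/15
  d7 = d2/5 - d6/3 = 64/45
  d8 = d7/2 = 32/45
Walk from origin (0, 0):
  seg 1: up by d1 = 13/3 → (0, 13/3)
  seg 2: right by d8 = 32/45 → (32/45, 13/3)
  seg 3: down by d7 = 64/45 → (32/45, 131/45)
  seg 4: left by d1 = 13/3 → (-163/45, 131/45)
  seg 5: right by d4 = 17/4 → (113/180, 131/45)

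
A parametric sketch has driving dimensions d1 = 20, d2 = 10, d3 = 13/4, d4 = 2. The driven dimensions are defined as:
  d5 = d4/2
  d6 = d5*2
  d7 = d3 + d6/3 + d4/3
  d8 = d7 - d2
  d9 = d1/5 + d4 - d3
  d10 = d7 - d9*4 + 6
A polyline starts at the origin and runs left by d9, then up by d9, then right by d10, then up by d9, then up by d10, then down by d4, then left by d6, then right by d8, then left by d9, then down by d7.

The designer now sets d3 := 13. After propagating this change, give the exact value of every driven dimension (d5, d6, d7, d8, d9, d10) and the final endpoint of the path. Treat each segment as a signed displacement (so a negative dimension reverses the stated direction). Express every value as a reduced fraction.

Apply edit: d3 := 13
  d5 = d4/2 = 1
  d6 = d5*2 = 2
  d7 = d3 + d6/3 + d4/3 = 43/3
  d8 = d7 - d2 = 13/3
  d9 = d1/5 + d4 - d3 = -7
  d10 = d7 - d9*4 + 6 = 145/3
Walk from origin (0, 0):
  seg 1: left by d9 = -7 → (7, 0)
  seg 2: up by d9 = -7 → (7, -7)
  seg 3: right by d10 = 145/3 → (166/3, -7)
  seg 4: up by d9 = -7 → (166/3, -14)
  seg 5: up by d10 = 145/3 → (166/3, 103/3)
  seg 6: down by d4 = 2 → (166/3, 97/3)
  seg 7: left by d6 = 2 → (160/3, 97/3)
  seg 8: right by d8 = 13/3 → (173/3, 97/3)
  seg 9: left by d9 = -7 → (194/3, 97/3)
  seg 10: down by d7 = 43/3 → (194/3, 18)

d5 = 1
d6 = 2
d7 = 43/3
d8 = 13/3
d9 = -7
d10 = 145/3
endpoint = (194/3, 18)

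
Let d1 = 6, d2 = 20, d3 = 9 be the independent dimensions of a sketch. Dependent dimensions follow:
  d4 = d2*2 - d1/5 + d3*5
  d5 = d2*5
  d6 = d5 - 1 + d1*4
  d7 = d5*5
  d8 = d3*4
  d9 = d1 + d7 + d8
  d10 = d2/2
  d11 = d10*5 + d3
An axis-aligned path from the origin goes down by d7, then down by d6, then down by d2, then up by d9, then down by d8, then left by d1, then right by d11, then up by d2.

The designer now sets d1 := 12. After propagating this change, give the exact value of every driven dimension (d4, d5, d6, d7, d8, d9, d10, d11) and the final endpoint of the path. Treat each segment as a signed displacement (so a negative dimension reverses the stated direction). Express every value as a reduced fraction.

Apply edit: d1 := 12
  d4 = d2*2 - d1/5 + d3*5 = 413/5
  d5 = d2*5 = 100
  d6 = d5 - 1 + d1*4 = 147
  d7 = d5*5 = 500
  d8 = d3*4 = 36
  d9 = d1 + d7 + d8 = 548
  d10 = d2/2 = 10
  d11 = d10*5 + d3 = 59
Walk from origin (0, 0):
  seg 1: down by d7 = 500 → (0, -500)
  seg 2: down by d6 = 147 → (0, -647)
  seg 3: down by d2 = 20 → (0, -667)
  seg 4: up by d9 = 548 → (0, -119)
  seg 5: down by d8 = 36 → (0, -155)
  seg 6: left by d1 = 12 → (-12, -155)
  seg 7: right by d11 = 59 → (47, -155)
  seg 8: up by d2 = 20 → (47, -135)

d4 = 413/5
d5 = 100
d6 = 147
d7 = 500
d8 = 36
d9 = 548
d10 = 10
d11 = 59
endpoint = (47, -135)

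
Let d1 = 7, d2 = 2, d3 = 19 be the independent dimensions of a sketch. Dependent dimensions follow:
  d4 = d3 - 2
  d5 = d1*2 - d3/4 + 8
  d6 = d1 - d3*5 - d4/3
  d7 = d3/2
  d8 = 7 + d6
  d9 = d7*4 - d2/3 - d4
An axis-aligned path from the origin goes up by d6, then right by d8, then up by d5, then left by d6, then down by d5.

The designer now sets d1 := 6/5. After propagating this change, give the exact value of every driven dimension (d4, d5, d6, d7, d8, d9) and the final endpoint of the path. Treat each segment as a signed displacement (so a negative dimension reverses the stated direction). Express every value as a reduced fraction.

d4 = 17
d5 = 113/20
d6 = -1492/15
d7 = 19/2
d8 = -1387/15
d9 = 61/3
endpoint = (7, -1492/15)

Apply edit: d1 := 6/5
  d4 = d3 - 2 = 17
  d5 = d1*2 - d3/4 + 8 = 113/20
  d6 = d1 - d3*5 - d4/3 = -1492/15
  d7 = d3/2 = 19/2
  d8 = 7 + d6 = -1387/15
  d9 = d7*4 - d2/3 - d4 = 61/3
Walk from origin (0, 0):
  seg 1: up by d6 = -1492/15 → (0, -1492/15)
  seg 2: right by d8 = -1387/15 → (-1387/15, -1492/15)
  seg 3: up by d5 = 113/20 → (-1387/15, -5629/60)
  seg 4: left by d6 = -1492/15 → (7, -5629/60)
  seg 5: down by d5 = 113/20 → (7, -1492/15)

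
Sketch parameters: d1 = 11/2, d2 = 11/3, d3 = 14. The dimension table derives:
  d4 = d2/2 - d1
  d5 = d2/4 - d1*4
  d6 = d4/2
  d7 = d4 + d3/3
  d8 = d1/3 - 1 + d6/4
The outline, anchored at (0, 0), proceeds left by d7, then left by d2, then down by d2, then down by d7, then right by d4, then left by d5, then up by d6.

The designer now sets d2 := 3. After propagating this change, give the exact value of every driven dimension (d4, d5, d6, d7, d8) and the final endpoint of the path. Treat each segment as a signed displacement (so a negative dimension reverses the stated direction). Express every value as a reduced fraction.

d4 = -4
d5 = -85/4
d6 = -2
d7 = 2/3
d8 = 1/3
endpoint = (163/12, -17/3)

Apply edit: d2 := 3
  d4 = d2/2 - d1 = -4
  d5 = d2/4 - d1*4 = -85/4
  d6 = d4/2 = -2
  d7 = d4 + d3/3 = 2/3
  d8 = d1/3 - 1 + d6/4 = 1/3
Walk from origin (0, 0):
  seg 1: left by d7 = 2/3 → (-2/3, 0)
  seg 2: left by d2 = 3 → (-11/3, 0)
  seg 3: down by d2 = 3 → (-11/3, -3)
  seg 4: down by d7 = 2/3 → (-11/3, -11/3)
  seg 5: right by d4 = -4 → (-23/3, -11/3)
  seg 6: left by d5 = -85/4 → (163/12, -11/3)
  seg 7: up by d6 = -2 → (163/12, -17/3)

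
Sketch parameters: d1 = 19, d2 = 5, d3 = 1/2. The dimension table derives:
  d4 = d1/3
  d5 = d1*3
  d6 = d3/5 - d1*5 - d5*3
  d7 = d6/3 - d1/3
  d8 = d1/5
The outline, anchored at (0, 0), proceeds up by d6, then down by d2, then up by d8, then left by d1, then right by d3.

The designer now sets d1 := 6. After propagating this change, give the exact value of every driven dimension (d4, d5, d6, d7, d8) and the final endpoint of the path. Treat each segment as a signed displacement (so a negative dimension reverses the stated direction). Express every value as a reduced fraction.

Apply edit: d1 := 6
  d4 = d1/3 = 2
  d5 = d1*3 = 18
  d6 = d3/5 - d1*5 - d5*3 = -839/10
  d7 = d6/3 - d1/3 = -899/30
  d8 = d1/5 = 6/5
Walk from origin (0, 0):
  seg 1: up by d6 = -839/10 → (0, -839/10)
  seg 2: down by d2 = 5 → (0, -889/10)
  seg 3: up by d8 = 6/5 → (0, -877/10)
  seg 4: left by d1 = 6 → (-6, -877/10)
  seg 5: right by d3 = 1/2 → (-11/2, -877/10)

d4 = 2
d5 = 18
d6 = -839/10
d7 = -899/30
d8 = 6/5
endpoint = (-11/2, -877/10)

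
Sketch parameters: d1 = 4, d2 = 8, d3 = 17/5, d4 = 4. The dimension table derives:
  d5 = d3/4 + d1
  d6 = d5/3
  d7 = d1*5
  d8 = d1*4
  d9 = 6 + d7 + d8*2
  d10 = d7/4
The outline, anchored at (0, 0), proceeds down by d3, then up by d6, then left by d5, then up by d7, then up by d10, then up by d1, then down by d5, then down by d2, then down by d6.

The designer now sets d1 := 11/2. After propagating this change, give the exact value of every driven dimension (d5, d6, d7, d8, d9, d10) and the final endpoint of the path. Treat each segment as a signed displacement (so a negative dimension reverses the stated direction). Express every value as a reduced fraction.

d5 = 127/20
d6 = 127/60
d7 = 55/2
d8 = 22
d9 = 155/2
d10 = 55/8
endpoint = (-127/20, 177/8)

Apply edit: d1 := 11/2
  d5 = d3/4 + d1 = 127/20
  d6 = d5/3 = 127/60
  d7 = d1*5 = 55/2
  d8 = d1*4 = 22
  d9 = 6 + d7 + d8*2 = 155/2
  d10 = d7/4 = 55/8
Walk from origin (0, 0):
  seg 1: down by d3 = 17/5 → (0, -17/5)
  seg 2: up by d6 = 127/60 → (0, -77/60)
  seg 3: left by d5 = 127/20 → (-127/20, -77/60)
  seg 4: up by d7 = 55/2 → (-127/20, 1573/60)
  seg 5: up by d10 = 55/8 → (-127/20, 3971/120)
  seg 6: up by d1 = 11/2 → (-127/20, 4631/120)
  seg 7: down by d5 = 127/20 → (-127/20, 3869/120)
  seg 8: down by d2 = 8 → (-127/20, 2909/120)
  seg 9: down by d6 = 127/60 → (-127/20, 177/8)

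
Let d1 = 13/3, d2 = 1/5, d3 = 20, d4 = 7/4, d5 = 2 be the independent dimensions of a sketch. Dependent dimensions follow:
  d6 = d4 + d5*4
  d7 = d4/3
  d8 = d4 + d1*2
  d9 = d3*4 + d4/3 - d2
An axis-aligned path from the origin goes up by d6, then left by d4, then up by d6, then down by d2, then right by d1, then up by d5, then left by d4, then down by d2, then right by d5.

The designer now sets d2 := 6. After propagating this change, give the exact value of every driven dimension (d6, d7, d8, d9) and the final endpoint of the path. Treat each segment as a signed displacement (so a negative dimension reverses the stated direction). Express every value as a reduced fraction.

d6 = 39/4
d7 = 7/12
d8 = 125/12
d9 = 895/12
endpoint = (17/6, 19/2)

Apply edit: d2 := 6
  d6 = d4 + d5*4 = 39/4
  d7 = d4/3 = 7/12
  d8 = d4 + d1*2 = 125/12
  d9 = d3*4 + d4/3 - d2 = 895/12
Walk from origin (0, 0):
  seg 1: up by d6 = 39/4 → (0, 39/4)
  seg 2: left by d4 = 7/4 → (-7/4, 39/4)
  seg 3: up by d6 = 39/4 → (-7/4, 39/2)
  seg 4: down by d2 = 6 → (-7/4, 27/2)
  seg 5: right by d1 = 13/3 → (31/12, 27/2)
  seg 6: up by d5 = 2 → (31/12, 31/2)
  seg 7: left by d4 = 7/4 → (5/6, 31/2)
  seg 8: down by d2 = 6 → (5/6, 19/2)
  seg 9: right by d5 = 2 → (17/6, 19/2)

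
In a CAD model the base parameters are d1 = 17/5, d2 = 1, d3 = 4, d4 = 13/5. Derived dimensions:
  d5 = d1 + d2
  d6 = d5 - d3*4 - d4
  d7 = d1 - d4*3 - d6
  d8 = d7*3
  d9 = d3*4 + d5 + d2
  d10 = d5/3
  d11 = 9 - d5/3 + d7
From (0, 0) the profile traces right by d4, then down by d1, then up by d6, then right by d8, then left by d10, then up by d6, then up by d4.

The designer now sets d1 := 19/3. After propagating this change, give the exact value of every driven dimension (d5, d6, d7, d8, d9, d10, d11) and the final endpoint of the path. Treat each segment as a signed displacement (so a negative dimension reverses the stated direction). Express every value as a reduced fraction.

Apply edit: d1 := 19/3
  d5 = d1 + d2 = 22/3
  d6 = d5 - d3*4 - d4 = -169/15
  d7 = d1 - d4*3 - d6 = 49/5
  d8 = d7*3 = 147/5
  d9 = d3*4 + d5 + d2 = 73/3
  d10 = d5/3 = 22/9
  d11 = 9 - d5/3 + d7 = 736/45
Walk from origin (0, 0):
  seg 1: right by d4 = 13/5 → (13/5, 0)
  seg 2: down by d1 = 19/3 → (13/5, -19/3)
  seg 3: up by d6 = -169/15 → (13/5, -88/5)
  seg 4: right by d8 = 147/5 → (32, -88/5)
  seg 5: left by d10 = 22/9 → (266/9, -88/5)
  seg 6: up by d6 = -169/15 → (266/9, -433/15)
  seg 7: up by d4 = 13/5 → (266/9, -394/15)

d5 = 22/3
d6 = -169/15
d7 = 49/5
d8 = 147/5
d9 = 73/3
d10 = 22/9
d11 = 736/45
endpoint = (266/9, -394/15)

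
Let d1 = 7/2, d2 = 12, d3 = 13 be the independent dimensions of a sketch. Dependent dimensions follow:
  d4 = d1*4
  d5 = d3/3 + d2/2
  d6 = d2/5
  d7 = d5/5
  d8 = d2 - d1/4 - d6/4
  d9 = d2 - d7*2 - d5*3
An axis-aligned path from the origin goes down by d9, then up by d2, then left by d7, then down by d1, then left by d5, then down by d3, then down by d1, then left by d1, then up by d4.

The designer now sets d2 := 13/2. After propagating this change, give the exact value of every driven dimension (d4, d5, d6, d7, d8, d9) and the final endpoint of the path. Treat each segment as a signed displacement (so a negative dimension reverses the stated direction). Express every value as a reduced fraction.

Apply edit: d2 := 13/2
  d4 = d1*4 = 14
  d5 = d3/3 + d2/2 = 91/12
  d6 = d2/5 = 13/10
  d7 = d5/5 = 91/60
  d8 = d2 - d1/4 - d6/4 = 53/10
  d9 = d2 - d7*2 - d5*3 = -1157/60
Walk from origin (0, 0):
  seg 1: down by d9 = -1157/60 → (0, 1157/60)
  seg 2: up by d2 = 13/2 → (0, 1547/60)
  seg 3: left by d7 = 91/60 → (-91/60, 1547/60)
  seg 4: down by d1 = 7/2 → (-91/60, 1337/60)
  seg 5: left by d5 = 91/12 → (-91/10, 1337/60)
  seg 6: down by d3 = 13 → (-91/10, 557/60)
  seg 7: down by d1 = 7/2 → (-91/10, 347/60)
  seg 8: left by d1 = 7/2 → (-63/5, 347/60)
  seg 9: up by d4 = 14 → (-63/5, 1187/60)

d4 = 14
d5 = 91/12
d6 = 13/10
d7 = 91/60
d8 = 53/10
d9 = -1157/60
endpoint = (-63/5, 1187/60)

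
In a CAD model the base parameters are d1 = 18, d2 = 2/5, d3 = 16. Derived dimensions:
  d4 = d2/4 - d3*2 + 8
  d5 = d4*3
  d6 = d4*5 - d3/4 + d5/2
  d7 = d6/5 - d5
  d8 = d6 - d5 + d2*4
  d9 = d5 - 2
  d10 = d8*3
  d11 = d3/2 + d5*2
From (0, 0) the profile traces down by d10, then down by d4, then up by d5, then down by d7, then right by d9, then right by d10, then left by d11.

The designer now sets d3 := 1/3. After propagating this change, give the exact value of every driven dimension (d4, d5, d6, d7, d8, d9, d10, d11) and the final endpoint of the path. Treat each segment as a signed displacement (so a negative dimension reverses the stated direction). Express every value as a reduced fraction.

Apply edit: d3 := 1/3
  d4 = d2/4 - d3*2 + 8 = 223/30
  d5 = d4*3 = 223/10
  d6 = d4*5 - d3/4 + d5/2 = 1447/30
  d7 = d6/5 - d5 = -949/75
  d8 = d6 - d5 + d2*4 = 413/15
  d9 = d5 - 2 = 203/10
  d10 = d8*3 = 413/5
  d11 = d3/2 + d5*2 = 1343/30
Walk from origin (0, 0):
  seg 1: down by d10 = 413/5 → (0, -413/5)
  seg 2: down by d4 = 223/30 → (0, -2701/30)
  seg 3: up by d5 = 223/10 → (0, -1016/15)
  seg 4: down by d7 = -949/75 → (0, -1377/25)
  seg 5: right by d9 = 203/10 → (203/10, -1377/25)
  seg 6: right by d10 = 413/5 → (1029/10, -1377/25)
  seg 7: left by d11 = 1343/30 → (872/15, -1377/25)

d4 = 223/30
d5 = 223/10
d6 = 1447/30
d7 = -949/75
d8 = 413/15
d9 = 203/10
d10 = 413/5
d11 = 1343/30
endpoint = (872/15, -1377/25)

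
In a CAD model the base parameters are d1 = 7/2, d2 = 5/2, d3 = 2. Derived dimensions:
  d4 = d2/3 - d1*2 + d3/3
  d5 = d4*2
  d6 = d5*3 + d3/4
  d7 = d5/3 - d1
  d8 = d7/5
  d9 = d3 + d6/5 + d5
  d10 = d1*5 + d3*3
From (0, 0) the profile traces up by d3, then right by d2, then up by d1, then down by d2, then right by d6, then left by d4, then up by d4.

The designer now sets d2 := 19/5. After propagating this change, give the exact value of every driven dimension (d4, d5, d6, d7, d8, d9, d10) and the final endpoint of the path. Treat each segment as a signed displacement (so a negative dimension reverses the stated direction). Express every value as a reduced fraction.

d4 = -76/15
d5 = -152/15
d6 = -299/10
d7 = -619/90
d8 = -619/450
d9 = -2117/150
d10 = 47/2
endpoint = (-631/30, -101/30)

Apply edit: d2 := 19/5
  d4 = d2/3 - d1*2 + d3/3 = -76/15
  d5 = d4*2 = -152/15
  d6 = d5*3 + d3/4 = -299/10
  d7 = d5/3 - d1 = -619/90
  d8 = d7/5 = -619/450
  d9 = d3 + d6/5 + d5 = -2117/150
  d10 = d1*5 + d3*3 = 47/2
Walk from origin (0, 0):
  seg 1: up by d3 = 2 → (0, 2)
  seg 2: right by d2 = 19/5 → (19/5, 2)
  seg 3: up by d1 = 7/2 → (19/5, 11/2)
  seg 4: down by d2 = 19/5 → (19/5, 17/10)
  seg 5: right by d6 = -299/10 → (-261/10, 17/10)
  seg 6: left by d4 = -76/15 → (-631/30, 17/10)
  seg 7: up by d4 = -76/15 → (-631/30, -101/30)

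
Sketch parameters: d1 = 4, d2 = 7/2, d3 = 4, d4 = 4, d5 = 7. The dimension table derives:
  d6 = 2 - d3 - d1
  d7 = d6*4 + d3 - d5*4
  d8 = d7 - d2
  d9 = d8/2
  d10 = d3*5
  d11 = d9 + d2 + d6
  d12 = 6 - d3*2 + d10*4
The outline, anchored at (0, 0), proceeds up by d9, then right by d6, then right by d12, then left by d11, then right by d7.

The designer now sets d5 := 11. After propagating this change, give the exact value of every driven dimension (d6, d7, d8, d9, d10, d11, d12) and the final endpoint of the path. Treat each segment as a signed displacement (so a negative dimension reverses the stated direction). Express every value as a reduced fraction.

d6 = -6
d7 = -64
d8 = -135/2
d9 = -135/4
d10 = 20
d11 = -145/4
d12 = 78
endpoint = (177/4, -135/4)

Apply edit: d5 := 11
  d6 = 2 - d3 - d1 = -6
  d7 = d6*4 + d3 - d5*4 = -64
  d8 = d7 - d2 = -135/2
  d9 = d8/2 = -135/4
  d10 = d3*5 = 20
  d11 = d9 + d2 + d6 = -145/4
  d12 = 6 - d3*2 + d10*4 = 78
Walk from origin (0, 0):
  seg 1: up by d9 = -135/4 → (0, -135/4)
  seg 2: right by d6 = -6 → (-6, -135/4)
  seg 3: right by d12 = 78 → (72, -135/4)
  seg 4: left by d11 = -145/4 → (433/4, -135/4)
  seg 5: right by d7 = -64 → (177/4, -135/4)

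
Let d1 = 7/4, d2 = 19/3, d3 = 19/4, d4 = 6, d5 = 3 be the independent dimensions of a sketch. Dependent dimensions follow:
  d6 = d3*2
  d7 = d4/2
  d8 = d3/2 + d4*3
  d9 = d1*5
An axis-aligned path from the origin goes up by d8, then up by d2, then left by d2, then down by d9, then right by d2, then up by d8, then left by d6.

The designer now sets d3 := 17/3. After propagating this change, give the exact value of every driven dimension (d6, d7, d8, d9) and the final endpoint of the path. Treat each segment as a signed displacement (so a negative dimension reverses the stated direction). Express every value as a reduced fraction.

Apply edit: d3 := 17/3
  d6 = d3*2 = 34/3
  d7 = d4/2 = 3
  d8 = d3/2 + d4*3 = 125/6
  d9 = d1*5 = 35/4
Walk from origin (0, 0):
  seg 1: up by d8 = 125/6 → (0, 125/6)
  seg 2: up by d2 = 19/3 → (0, 163/6)
  seg 3: left by d2 = 19/3 → (-19/3, 163/6)
  seg 4: down by d9 = 35/4 → (-19/3, 221/12)
  seg 5: right by d2 = 19/3 → (0, 221/12)
  seg 6: up by d8 = 125/6 → (0, 157/4)
  seg 7: left by d6 = 34/3 → (-34/3, 157/4)

d6 = 34/3
d7 = 3
d8 = 125/6
d9 = 35/4
endpoint = (-34/3, 157/4)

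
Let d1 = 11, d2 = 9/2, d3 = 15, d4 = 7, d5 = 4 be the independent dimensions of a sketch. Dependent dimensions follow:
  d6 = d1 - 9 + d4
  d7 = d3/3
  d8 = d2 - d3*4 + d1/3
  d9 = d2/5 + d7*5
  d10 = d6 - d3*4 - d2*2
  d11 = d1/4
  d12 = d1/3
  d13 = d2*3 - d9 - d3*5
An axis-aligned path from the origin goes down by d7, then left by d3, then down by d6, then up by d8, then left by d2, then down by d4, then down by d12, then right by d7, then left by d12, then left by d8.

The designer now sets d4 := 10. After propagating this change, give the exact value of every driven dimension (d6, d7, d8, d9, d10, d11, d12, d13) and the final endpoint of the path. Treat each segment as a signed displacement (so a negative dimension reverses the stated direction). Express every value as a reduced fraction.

d6 = 12
d7 = 5
d8 = -311/6
d9 = 259/10
d10 = -57
d11 = 11/4
d12 = 11/3
d13 = -437/5
endpoint = (101/3, -165/2)

Apply edit: d4 := 10
  d6 = d1 - 9 + d4 = 12
  d7 = d3/3 = 5
  d8 = d2 - d3*4 + d1/3 = -311/6
  d9 = d2/5 + d7*5 = 259/10
  d10 = d6 - d3*4 - d2*2 = -57
  d11 = d1/4 = 11/4
  d12 = d1/3 = 11/3
  d13 = d2*3 - d9 - d3*5 = -437/5
Walk from origin (0, 0):
  seg 1: down by d7 = 5 → (0, -5)
  seg 2: left by d3 = 15 → (-15, -5)
  seg 3: down by d6 = 12 → (-15, -17)
  seg 4: up by d8 = -311/6 → (-15, -413/6)
  seg 5: left by d2 = 9/2 → (-39/2, -413/6)
  seg 6: down by d4 = 10 → (-39/2, -473/6)
  seg 7: down by d12 = 11/3 → (-39/2, -165/2)
  seg 8: right by d7 = 5 → (-29/2, -165/2)
  seg 9: left by d12 = 11/3 → (-109/6, -165/2)
  seg 10: left by d8 = -311/6 → (101/3, -165/2)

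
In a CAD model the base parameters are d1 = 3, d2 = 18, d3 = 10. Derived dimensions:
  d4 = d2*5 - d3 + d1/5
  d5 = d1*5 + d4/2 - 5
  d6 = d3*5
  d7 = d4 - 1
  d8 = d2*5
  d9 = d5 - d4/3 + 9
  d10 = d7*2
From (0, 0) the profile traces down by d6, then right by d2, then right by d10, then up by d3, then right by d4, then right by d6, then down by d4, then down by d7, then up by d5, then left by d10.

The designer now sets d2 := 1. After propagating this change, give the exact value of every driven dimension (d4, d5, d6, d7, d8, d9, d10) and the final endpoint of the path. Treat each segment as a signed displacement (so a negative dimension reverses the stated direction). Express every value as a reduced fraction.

Apply edit: d2 := 1
  d4 = d2*5 - d3 + d1/5 = -22/5
  d5 = d1*5 + d4/2 - 5 = 39/5
  d6 = d3*5 = 50
  d7 = d4 - 1 = -27/5
  d8 = d2*5 = 5
  d9 = d5 - d4/3 + 9 = 274/15
  d10 = d7*2 = -54/5
Walk from origin (0, 0):
  seg 1: down by d6 = 50 → (0, -50)
  seg 2: right by d2 = 1 → (1, -50)
  seg 3: right by d10 = -54/5 → (-49/5, -50)
  seg 4: up by d3 = 10 → (-49/5, -40)
  seg 5: right by d4 = -22/5 → (-71/5, -40)
  seg 6: right by d6 = 50 → (179/5, -40)
  seg 7: down by d4 = -22/5 → (179/5, -178/5)
  seg 8: down by d7 = -27/5 → (179/5, -151/5)
  seg 9: up by d5 = 39/5 → (179/5, -112/5)
  seg 10: left by d10 = -54/5 → (233/5, -112/5)

d4 = -22/5
d5 = 39/5
d6 = 50
d7 = -27/5
d8 = 5
d9 = 274/15
d10 = -54/5
endpoint = (233/5, -112/5)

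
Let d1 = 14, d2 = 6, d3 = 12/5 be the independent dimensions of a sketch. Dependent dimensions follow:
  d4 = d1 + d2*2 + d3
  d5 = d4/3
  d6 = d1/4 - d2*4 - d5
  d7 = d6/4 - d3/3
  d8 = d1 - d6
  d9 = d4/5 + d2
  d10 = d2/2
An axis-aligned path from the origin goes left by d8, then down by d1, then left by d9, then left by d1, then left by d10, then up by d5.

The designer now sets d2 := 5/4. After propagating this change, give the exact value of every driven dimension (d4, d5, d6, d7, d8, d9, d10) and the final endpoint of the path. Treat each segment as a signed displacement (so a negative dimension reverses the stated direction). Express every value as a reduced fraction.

d4 = 189/10
d5 = 63/10
d6 = -39/5
d7 = -11/4
d8 = 109/5
d9 = 503/100
d10 = 5/8
endpoint = (-8291/200, -77/10)

Apply edit: d2 := 5/4
  d4 = d1 + d2*2 + d3 = 189/10
  d5 = d4/3 = 63/10
  d6 = d1/4 - d2*4 - d5 = -39/5
  d7 = d6/4 - d3/3 = -11/4
  d8 = d1 - d6 = 109/5
  d9 = d4/5 + d2 = 503/100
  d10 = d2/2 = 5/8
Walk from origin (0, 0):
  seg 1: left by d8 = 109/5 → (-109/5, 0)
  seg 2: down by d1 = 14 → (-109/5, -14)
  seg 3: left by d9 = 503/100 → (-2683/100, -14)
  seg 4: left by d1 = 14 → (-4083/100, -14)
  seg 5: left by d10 = 5/8 → (-8291/200, -14)
  seg 6: up by d5 = 63/10 → (-8291/200, -77/10)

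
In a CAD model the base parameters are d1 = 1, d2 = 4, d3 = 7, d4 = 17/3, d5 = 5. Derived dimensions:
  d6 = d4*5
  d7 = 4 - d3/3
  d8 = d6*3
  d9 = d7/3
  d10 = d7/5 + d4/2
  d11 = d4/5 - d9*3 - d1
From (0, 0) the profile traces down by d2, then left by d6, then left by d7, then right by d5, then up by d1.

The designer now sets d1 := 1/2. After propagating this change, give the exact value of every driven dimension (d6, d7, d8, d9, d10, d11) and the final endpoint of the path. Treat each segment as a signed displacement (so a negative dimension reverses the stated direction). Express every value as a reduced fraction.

d6 = 85/3
d7 = 5/3
d8 = 85
d9 = 5/9
d10 = 19/6
d11 = -31/30
endpoint = (-25, -7/2)

Apply edit: d1 := 1/2
  d6 = d4*5 = 85/3
  d7 = 4 - d3/3 = 5/3
  d8 = d6*3 = 85
  d9 = d7/3 = 5/9
  d10 = d7/5 + d4/2 = 19/6
  d11 = d4/5 - d9*3 - d1 = -31/30
Walk from origin (0, 0):
  seg 1: down by d2 = 4 → (0, -4)
  seg 2: left by d6 = 85/3 → (-85/3, -4)
  seg 3: left by d7 = 5/3 → (-30, -4)
  seg 4: right by d5 = 5 → (-25, -4)
  seg 5: up by d1 = 1/2 → (-25, -7/2)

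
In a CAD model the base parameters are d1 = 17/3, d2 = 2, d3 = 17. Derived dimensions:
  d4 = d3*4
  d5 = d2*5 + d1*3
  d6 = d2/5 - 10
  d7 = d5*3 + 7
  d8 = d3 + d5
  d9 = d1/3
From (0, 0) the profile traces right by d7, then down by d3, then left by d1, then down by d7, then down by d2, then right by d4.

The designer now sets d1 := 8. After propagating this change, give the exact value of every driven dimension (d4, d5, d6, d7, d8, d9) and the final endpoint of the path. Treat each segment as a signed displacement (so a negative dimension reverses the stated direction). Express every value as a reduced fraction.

d4 = 68
d5 = 34
d6 = -48/5
d7 = 109
d8 = 51
d9 = 8/3
endpoint = (169, -128)

Apply edit: d1 := 8
  d4 = d3*4 = 68
  d5 = d2*5 + d1*3 = 34
  d6 = d2/5 - 10 = -48/5
  d7 = d5*3 + 7 = 109
  d8 = d3 + d5 = 51
  d9 = d1/3 = 8/3
Walk from origin (0, 0):
  seg 1: right by d7 = 109 → (109, 0)
  seg 2: down by d3 = 17 → (109, -17)
  seg 3: left by d1 = 8 → (101, -17)
  seg 4: down by d7 = 109 → (101, -126)
  seg 5: down by d2 = 2 → (101, -128)
  seg 6: right by d4 = 68 → (169, -128)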